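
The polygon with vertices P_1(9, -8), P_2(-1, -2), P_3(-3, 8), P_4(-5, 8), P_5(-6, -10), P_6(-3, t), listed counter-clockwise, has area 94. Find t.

The doubled signed area Σ (x_i y_{i+1} − x_{i+1} y_i) is linear in t.
With t=0 it equals 68; the coefficient of t is -15 (from the two edges through P_6).
So -15·t + 68 = 2·94 = 188 ⇒ t = -8.

-8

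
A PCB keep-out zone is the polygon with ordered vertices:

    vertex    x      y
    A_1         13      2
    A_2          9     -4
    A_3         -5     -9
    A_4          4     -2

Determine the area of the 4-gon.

Apply the shoelace formula: 2A = Σ (x_i·y_{i+1} − x_{i+1}·y_i), indices taken mod 4.
Cross-terms: -70, -101, 46, 34  ⇒  Σ = -91
Area = |Σ|/2 = 45.5.

45.5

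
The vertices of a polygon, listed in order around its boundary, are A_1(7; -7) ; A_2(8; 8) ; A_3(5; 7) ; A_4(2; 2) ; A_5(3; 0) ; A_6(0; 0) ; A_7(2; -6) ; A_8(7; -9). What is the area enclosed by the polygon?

Apply the shoelace (surveyor's) formula: 2A = Σ (x_i·y_{i+1} − x_{i+1}·y_i), indices taken mod 8.
Cross-terms: 112, 16, -4, -6, 0, 0, 24, 14  ⇒  Σ = 156
Area = |Σ|/2 = 78.

78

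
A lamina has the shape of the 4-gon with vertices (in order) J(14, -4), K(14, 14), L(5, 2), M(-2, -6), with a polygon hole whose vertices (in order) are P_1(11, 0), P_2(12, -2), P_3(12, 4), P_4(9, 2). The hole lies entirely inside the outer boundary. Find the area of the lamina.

130

Outer boundary:
Apply the surveyor's formula: 2A = Σ (x_i·y_{i+1} − x_{i+1}·y_i), indices taken mod 4.
J→K: (14)(14) − (14)(-4) = 252
K→L: (14)(2) − (5)(14) = -42
L→M: (5)(-6) − (-2)(2) = -26
M→J: (-2)(-4) − (14)(-6) = 92
Σ = 276
Area = |Σ|/2 = 138.
Hole:
Apply the shoelace formula: 2A = Σ (x_i·y_{i+1} − x_{i+1}·y_i), indices taken mod 4.
Σ = (-22) + (72) + (-12) + (-22) = 16
Area = |Σ|/2 = 8.
Net area = 138 − 8 = 130.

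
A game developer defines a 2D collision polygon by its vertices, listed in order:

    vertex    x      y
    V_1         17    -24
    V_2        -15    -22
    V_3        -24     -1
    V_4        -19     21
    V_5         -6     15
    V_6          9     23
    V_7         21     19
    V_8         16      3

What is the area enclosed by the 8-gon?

1595

Cross-terms: -734, -513, -523, -159, -273, -312, -241, -435  ⇒  Σ = -3190
Area = |Σ|/2 = 1595.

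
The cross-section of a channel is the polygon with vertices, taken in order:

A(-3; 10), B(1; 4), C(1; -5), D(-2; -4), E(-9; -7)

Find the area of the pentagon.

89

Apply the shoelace (surveyor's) formula: 2A = Σ (x_i·y_{i+1} − x_{i+1}·y_i), indices taken mod 5.
Cross-terms: -22, -9, -14, -22, -111  ⇒  Σ = -178
Area = |Σ|/2 = 89.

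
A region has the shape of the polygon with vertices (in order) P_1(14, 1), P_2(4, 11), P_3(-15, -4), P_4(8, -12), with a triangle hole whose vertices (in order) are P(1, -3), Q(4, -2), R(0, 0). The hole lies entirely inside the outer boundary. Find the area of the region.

Outer boundary:
P_1→P_2: (14)(11) − (4)(1) = 150
P_2→P_3: (4)(-4) − (-15)(11) = 149
P_3→P_4: (-15)(-12) − (8)(-4) = 212
P_4→P_1: (8)(1) − (14)(-12) = 176
Σ = 687
Area = |Σ|/2 = 343.5.
Hole:
Σ = (10) + (0) + (0) = 10
Area = |Σ|/2 = 5.
Net area = 343.5 − 5 = 338.5.

338.5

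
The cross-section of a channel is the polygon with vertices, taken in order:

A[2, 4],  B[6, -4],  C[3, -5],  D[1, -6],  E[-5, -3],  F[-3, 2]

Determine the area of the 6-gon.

65.5

Apply the shoelace (surveyor's) formula: 2A = Σ (x_i·y_{i+1} − x_{i+1}·y_i), indices taken mod 6.
Σ = (-32) + (-18) + (-13) + (-33) + (-19) + (-16) = -131
Area = |Σ|/2 = 65.5.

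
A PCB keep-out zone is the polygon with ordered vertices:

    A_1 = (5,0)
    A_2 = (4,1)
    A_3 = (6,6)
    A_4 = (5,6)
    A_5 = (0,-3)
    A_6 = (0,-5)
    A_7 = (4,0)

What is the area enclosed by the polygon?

Σ = (5) + (18) + (6) + (-15) + (0) + (20) + (0) = 34
Area = |Σ|/2 = 17.

17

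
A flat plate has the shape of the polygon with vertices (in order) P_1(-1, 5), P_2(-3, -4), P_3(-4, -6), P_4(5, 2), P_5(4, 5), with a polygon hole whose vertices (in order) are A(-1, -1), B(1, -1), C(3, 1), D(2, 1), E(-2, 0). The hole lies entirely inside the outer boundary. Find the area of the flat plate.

37

Outer boundary:
Cross-terms: 19, 2, 22, 17, 25  ⇒  Σ = 85
Area = |Σ|/2 = 42.5.
Hole:
Apply the shoelace (surveyor's) formula: 2A = Σ (x_i·y_{i+1} − x_{i+1}·y_i), indices taken mod 5.
Σ = (2) + (4) + (1) + (2) + (2) = 11
Area = |Σ|/2 = 5.5.
Net area = 42.5 − 5.5 = 37.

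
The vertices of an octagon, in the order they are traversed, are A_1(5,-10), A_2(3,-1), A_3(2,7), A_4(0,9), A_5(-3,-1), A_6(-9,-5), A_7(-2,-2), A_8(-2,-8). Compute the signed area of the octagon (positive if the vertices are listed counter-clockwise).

Apply the surveyor's formula: 2A = Σ (x_i·y_{i+1} − x_{i+1}·y_i), indices taken mod 8.
A_1→A_2: (5)(-1) − (3)(-10) = 25
A_2→A_3: (3)(7) − (2)(-1) = 23
A_3→A_4: (2)(9) − (0)(7) = 18
A_4→A_5: (0)(-1) − (-3)(9) = 27
A_5→A_6: (-3)(-5) − (-9)(-1) = 6
A_6→A_7: (-9)(-2) − (-2)(-5) = 8
A_7→A_8: (-2)(-8) − (-2)(-2) = 12
A_8→A_1: (-2)(-10) − (5)(-8) = 60
Σ = 179
Signed area = Σ/2 = 89.5 (positive ⇒ counter-clockwise traversal).

89.5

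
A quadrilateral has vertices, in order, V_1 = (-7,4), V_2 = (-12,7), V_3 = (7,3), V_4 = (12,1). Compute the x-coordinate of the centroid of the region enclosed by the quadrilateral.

Apply the shoelace formula. First the cross-terms c_i = x_i·y_{i+1} − x_{i+1}·y_i:
  -1, -85, -29, 55  ⇒  2A = -60, A = -30.
Then Σ (x_i + x_{i+1})·c_i = 168, so x̄ = 168 / (6·(-30)) = -14/15.

-14/15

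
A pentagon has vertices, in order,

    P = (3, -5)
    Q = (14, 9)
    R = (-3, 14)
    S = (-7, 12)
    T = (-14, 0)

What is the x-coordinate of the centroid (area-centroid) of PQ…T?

-68/155

Apply the surveyor's formula. First the cross-terms c_i = x_i·y_{i+1} − x_{i+1}·y_i:
  97, 223, 62, 168, 70  ⇒  2A = 620, A = 310.
Then Σ (x_i + x_{i+1})·c_i = -816, so x̄ = -816 / (6·310) = -68/155.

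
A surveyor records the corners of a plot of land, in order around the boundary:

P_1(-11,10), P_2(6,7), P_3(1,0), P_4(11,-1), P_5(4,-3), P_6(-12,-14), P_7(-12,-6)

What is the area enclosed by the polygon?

Apply the shoelace (surveyor's) formula: 2A = Σ (x_i·y_{i+1} − x_{i+1}·y_i), indices taken mod 7.
Σ = (-137) + (-7) + (-1) + (-29) + (-92) + (-96) + (-186) = -548
Area = |Σ|/2 = 274.

274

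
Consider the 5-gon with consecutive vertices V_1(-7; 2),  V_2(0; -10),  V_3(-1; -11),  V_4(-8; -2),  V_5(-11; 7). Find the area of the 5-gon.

38.5

V_1→V_2: (-7)(-10) − (0)(2) = 70
V_2→V_3: (0)(-11) − (-1)(-10) = -10
V_3→V_4: (-1)(-2) − (-8)(-11) = -86
V_4→V_5: (-8)(7) − (-11)(-2) = -78
V_5→V_1: (-11)(2) − (-7)(7) = 27
Σ = -77
Area = |Σ|/2 = 38.5.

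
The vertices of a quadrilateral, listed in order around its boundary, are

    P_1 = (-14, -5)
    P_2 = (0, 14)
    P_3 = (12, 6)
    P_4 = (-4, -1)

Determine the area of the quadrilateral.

Apply the surveyor's formula: 2A = Σ (x_i·y_{i+1} − x_{i+1}·y_i), indices taken mod 4.
Σ = (-196) + (-168) + (12) + (6) = -346
Area = |Σ|/2 = 173.

173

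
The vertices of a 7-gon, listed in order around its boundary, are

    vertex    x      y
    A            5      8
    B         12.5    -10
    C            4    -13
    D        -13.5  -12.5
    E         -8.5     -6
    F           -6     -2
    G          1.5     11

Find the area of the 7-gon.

324.125

Apply Gauss's area formula: 2A = Σ (x_i·y_{i+1} − x_{i+1}·y_i), indices taken mod 7.
Σ = (-150) + (-122.5) + (-225.5) + (-25.25) + (-19) + (-63) + (-43) = -648.25
Area = |Σ|/2 = 324.125.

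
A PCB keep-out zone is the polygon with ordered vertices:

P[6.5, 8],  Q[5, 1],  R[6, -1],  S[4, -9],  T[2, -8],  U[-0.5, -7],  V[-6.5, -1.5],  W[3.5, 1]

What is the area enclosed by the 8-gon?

Apply the shoelace (surveyor's) formula: 2A = Σ (x_i·y_{i+1} − x_{i+1}·y_i), indices taken mod 8.
Σ = (-33.5) + (-11) + (-50) + (-14) + (-18) + (-44.75) + (-1.25) + (21.5) = -151
Area = |Σ|/2 = 75.5.

75.5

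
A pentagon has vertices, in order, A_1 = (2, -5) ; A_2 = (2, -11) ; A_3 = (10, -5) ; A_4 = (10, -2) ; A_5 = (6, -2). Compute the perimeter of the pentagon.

28

|A_1A_2| = √((0)² + (-6)²) = √36 = 6
|A_2A_3| = √((8)² + (6)²) = √100 = 10
|A_3A_4| = √((0)² + (3)²) = √9 = 3
|A_4A_5| = √((-4)² + (0)²) = √16 = 4
|A_5A_1| = √((-4)² + (-3)²) = √25 = 5
Perimeter = 6 + 10 + 3 + 4 + 5 = 28.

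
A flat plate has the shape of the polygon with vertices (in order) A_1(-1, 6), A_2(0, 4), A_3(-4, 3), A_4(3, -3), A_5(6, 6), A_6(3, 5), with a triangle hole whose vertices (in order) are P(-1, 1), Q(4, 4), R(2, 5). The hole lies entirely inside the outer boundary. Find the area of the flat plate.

37.5

Outer boundary:
Apply the surveyor's formula: 2A = Σ (x_i·y_{i+1} − x_{i+1}·y_i), indices taken mod 6.
Cross-terms: -4, 16, 3, 36, 12, 23  ⇒  Σ = 86
Area = |Σ|/2 = 43.
Hole:
Apply the surveyor's formula: 2A = Σ (x_i·y_{i+1} − x_{i+1}·y_i), indices taken mod 3.
Σ = (-8) + (12) + (7) = 11
Area = |Σ|/2 = 5.5.
Net area = 43 − 5.5 = 37.5.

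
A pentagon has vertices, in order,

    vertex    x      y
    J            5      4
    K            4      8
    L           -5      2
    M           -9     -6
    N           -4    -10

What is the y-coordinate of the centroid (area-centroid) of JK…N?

-57/55

Apply the surveyor's formula. First the cross-terms c_i = x_i·y_{i+1} − x_{i+1}·y_i:
  24, 48, 48, 66, 34  ⇒  2A = 220, A = 110.
Then Σ (y_i + y_{i+1})·c_i = -684, so ȳ = -684 / (6·110) = -57/55.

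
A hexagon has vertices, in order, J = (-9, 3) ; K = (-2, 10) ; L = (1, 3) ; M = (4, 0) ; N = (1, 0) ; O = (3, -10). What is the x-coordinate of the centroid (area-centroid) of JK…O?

Apply the shoelace formula. First the cross-terms c_i = x_i·y_{i+1} − x_{i+1}·y_i:
  -84, -16, -12, 0, -10, -81  ⇒  2A = -203, A = -101.5.
Then Σ (x_i + x_{i+1})·c_i = 1326, so x̄ = 1326 / (6·(-101.5)) = -442/203.

-442/203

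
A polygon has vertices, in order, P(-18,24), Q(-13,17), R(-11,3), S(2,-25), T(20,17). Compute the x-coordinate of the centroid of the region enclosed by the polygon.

341/249

Apply the shoelace (surveyor's) formula. First the cross-terms c_i = x_i·y_{i+1} − x_{i+1}·y_i:
  6, 148, 269, 534, 786  ⇒  2A = 1743, A = 871.5.
Then Σ (x_i + x_{i+1})·c_i = 7161, so x̄ = 7161 / (6·871.5) = 341/249.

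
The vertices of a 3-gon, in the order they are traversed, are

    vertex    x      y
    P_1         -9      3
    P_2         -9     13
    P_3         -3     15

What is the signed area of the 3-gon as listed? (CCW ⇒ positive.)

-30

Σ = (-90) + (-96) + (126) = -60
Signed area = Σ/2 = -30 (negative ⇒ clockwise traversal).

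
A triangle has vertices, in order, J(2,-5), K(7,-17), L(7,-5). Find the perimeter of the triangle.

|JK| = √((5)² + (-12)²) = √169 = 13
|KL| = √((0)² + (12)²) = √144 = 12
|LJ| = √((-5)² + (0)²) = √25 = 5
Perimeter = 13 + 12 + 5 = 30.

30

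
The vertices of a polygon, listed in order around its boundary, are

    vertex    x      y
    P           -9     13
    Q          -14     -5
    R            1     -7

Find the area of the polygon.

Apply the shoelace (surveyor's) formula: 2A = Σ (x_i·y_{i+1} − x_{i+1}·y_i), indices taken mod 3.
Σ = (227) + (103) + (-50) = 280
Area = |Σ|/2 = 140.

140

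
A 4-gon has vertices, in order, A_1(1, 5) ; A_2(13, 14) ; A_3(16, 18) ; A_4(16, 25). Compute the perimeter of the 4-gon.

|A_1A_2| = √((12)² + (9)²) = √225 = 15
|A_2A_3| = √((3)² + (4)²) = √25 = 5
|A_3A_4| = √((0)² + (7)²) = √49 = 7
|A_4A_1| = √((-15)² + (-20)²) = √625 = 25
Perimeter = 15 + 5 + 7 + 25 = 52.

52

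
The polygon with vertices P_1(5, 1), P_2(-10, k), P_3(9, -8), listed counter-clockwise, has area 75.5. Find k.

-3

The doubled signed area Σ (x_i y_{i+1} − x_{i+1} y_i) is linear in k.
With k=0 it equals 139; the coefficient of k is -4 (from the two edges through P_2).
So -4·k + 139 = 2·75.5 = 151 ⇒ k = -3.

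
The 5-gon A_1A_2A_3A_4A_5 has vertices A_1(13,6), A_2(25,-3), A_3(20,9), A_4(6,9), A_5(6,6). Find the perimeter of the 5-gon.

|A_1A_2| = √((12)² + (-9)²) = √225 = 15
|A_2A_3| = √((-5)² + (12)²) = √169 = 13
|A_3A_4| = √((-14)² + (0)²) = √196 = 14
|A_4A_5| = √((0)² + (-3)²) = √9 = 3
|A_5A_1| = √((7)² + (0)²) = √49 = 7
Perimeter = 15 + 13 + 14 + 3 + 7 = 52.

52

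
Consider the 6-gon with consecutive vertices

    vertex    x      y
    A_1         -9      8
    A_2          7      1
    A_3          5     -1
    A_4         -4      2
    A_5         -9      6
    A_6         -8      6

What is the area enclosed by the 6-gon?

Apply the surveyor's formula: 2A = Σ (x_i·y_{i+1} − x_{i+1}·y_i), indices taken mod 6.
Σ = (-65) + (-12) + (6) + (-6) + (-6) + (-10) = -93
Area = |Σ|/2 = 46.5.

46.5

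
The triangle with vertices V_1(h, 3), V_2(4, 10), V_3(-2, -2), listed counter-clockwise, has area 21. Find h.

4

Write out the shoelace sum; only the two edges meeting at V_1 involve h:
2·Area = [((-2)·3 − h·(-2)) + (h·10 − 4·3)] + 12
       = 12·h + -6 = 42
⇒ h = 4.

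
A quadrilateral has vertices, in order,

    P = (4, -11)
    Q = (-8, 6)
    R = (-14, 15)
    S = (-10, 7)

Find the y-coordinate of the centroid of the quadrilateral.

Apply the surveyor's formula. First the cross-terms c_i = x_i·y_{i+1} − x_{i+1}·y_i:
  -64, -36, 52, 82  ⇒  2A = 34, A = 17.
Then Σ (y_i + y_{i+1})·c_i = 380, so ȳ = 380 / (6·17) = 190/51.

190/51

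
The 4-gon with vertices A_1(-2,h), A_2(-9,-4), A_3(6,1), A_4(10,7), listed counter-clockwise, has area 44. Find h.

Write out the shoelace sum; only the two edges meeting at A_1 involve h:
2·Area = [(10·h − (-2)·7) + ((-2)·(-4) − (-9)·h)] + 47
       = 19·h + 69 = 88
⇒ h = 1.

1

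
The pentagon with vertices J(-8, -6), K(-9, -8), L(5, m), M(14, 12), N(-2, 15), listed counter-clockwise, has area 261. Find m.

-2

The doubled signed area Σ (x_i y_{i+1} − x_{i+1} y_i) is linear in m.
With m=0 it equals 476; the coefficient of m is -23 (from the two edges through L).
So -23·m + 476 = 2·261 = 522 ⇒ m = -2.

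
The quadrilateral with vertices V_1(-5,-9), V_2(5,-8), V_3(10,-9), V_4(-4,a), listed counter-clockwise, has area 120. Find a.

8

The doubled signed area Σ (x_i y_{i+1} − x_{i+1} y_i) is linear in a.
With a=0 it equals 120; the coefficient of a is 15 (from the two edges through V_4).
So 15·a + 120 = 2·120 = 240 ⇒ a = 8.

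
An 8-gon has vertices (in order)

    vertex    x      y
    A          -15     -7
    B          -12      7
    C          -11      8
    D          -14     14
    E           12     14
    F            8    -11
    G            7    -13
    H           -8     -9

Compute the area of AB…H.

565.5

Apply the shoelace formula: 2A = Σ (x_i·y_{i+1} − x_{i+1}·y_i), indices taken mod 8.
Σ = (-189) + (-19) + (-42) + (-364) + (-244) + (-27) + (-167) + (-79) = -1131
Area = |Σ|/2 = 565.5.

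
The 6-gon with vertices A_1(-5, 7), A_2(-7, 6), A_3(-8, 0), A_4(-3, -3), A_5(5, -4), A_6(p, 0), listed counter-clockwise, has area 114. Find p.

Write out the shoelace sum; only the two edges meeting at A_6 involve p:
2·Area = [(5·0 − p·(-4)) + (p·7 − (-5)·0)] + 118
       = 11·p + 118 = 228
⇒ p = 10.

10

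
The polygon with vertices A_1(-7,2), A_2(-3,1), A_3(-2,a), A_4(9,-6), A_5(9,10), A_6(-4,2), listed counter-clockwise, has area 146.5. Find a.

-6

Write out the shoelace sum; only the two edges meeting at A_3 involve a:
2·Area = [((-3)·a − (-2)·1) + ((-2)·(-6) − 9·a)] + 207
       = -12·a + 221 = 293
⇒ a = -6.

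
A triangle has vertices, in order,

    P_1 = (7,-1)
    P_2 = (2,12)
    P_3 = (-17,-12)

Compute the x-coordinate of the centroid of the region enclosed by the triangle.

Apply the surveyor's formula. First the cross-terms c_i = x_i·y_{i+1} − x_{i+1}·y_i:
  86, 180, 101  ⇒  2A = 367, A = 183.5.
Then Σ (x_i + x_{i+1})·c_i = -2936, so x̄ = -2936 / (6·183.5) = -8/3.

-8/3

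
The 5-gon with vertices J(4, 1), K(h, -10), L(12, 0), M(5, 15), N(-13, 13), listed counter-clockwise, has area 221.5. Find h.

12

Write out the shoelace sum; only the two edges meeting at K involve h:
2·Area = [(4·(-10) − h·1) + (h·0 − 12·(-10))] + 375
       = -1·h + 455 = 443
⇒ h = 12.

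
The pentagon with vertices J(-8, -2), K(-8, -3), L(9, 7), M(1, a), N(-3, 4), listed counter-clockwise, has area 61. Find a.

9

Write out the shoelace sum; only the two edges meeting at M involve a:
2·Area = [(9·a − 1·7) + (1·4 − (-3)·a)] + 17
       = 12·a + 14 = 122
⇒ a = 9.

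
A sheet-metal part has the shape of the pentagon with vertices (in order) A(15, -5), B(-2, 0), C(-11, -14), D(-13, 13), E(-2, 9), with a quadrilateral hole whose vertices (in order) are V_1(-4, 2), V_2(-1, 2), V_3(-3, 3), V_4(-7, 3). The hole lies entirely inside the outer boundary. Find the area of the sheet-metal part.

258

Outer boundary:
Apply the surveyor's formula: 2A = Σ (x_i·y_{i+1} − x_{i+1}·y_i), indices taken mod 5.
Cross-terms: -10, 28, -325, -91, -125  ⇒  Σ = -523
Area = |Σ|/2 = 261.5.
Hole:
Cross-terms: -6, 3, 12, -2  ⇒  Σ = 7
Area = |Σ|/2 = 3.5.
Net area = 261.5 − 3.5 = 258.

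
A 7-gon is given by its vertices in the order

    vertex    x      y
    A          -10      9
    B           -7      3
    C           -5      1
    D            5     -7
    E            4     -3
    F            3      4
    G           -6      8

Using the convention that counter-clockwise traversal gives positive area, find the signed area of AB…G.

91.5

Σ = (33) + (8) + (30) + (13) + (25) + (48) + (26) = 183
Signed area = Σ/2 = 91.5 (positive ⇒ counter-clockwise traversal).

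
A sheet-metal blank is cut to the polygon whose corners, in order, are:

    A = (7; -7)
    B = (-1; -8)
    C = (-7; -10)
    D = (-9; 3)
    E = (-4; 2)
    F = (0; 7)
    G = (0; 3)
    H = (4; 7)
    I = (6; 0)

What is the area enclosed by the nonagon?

175

Apply Gauss's area formula: 2A = Σ (x_i·y_{i+1} − x_{i+1}·y_i), indices taken mod 9.
A→B: (7)(-8) − (-1)(-7) = -63
B→C: (-1)(-10) − (-7)(-8) = -46
C→D: (-7)(3) − (-9)(-10) = -111
D→E: (-9)(2) − (-4)(3) = -6
E→F: (-4)(7) − (0)(2) = -28
F→G: (0)(3) − (0)(7) = 0
G→H: (0)(7) − (4)(3) = -12
H→I: (4)(0) − (6)(7) = -42
I→A: (6)(-7) − (7)(0) = -42
Σ = -350
Area = |Σ|/2 = 175.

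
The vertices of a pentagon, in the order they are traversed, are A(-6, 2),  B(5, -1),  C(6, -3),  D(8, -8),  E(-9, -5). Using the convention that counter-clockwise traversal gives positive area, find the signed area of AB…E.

-98.5

Apply the shoelace formula: 2A = Σ (x_i·y_{i+1} − x_{i+1}·y_i), indices taken mod 5.
Σ = (-4) + (-9) + (-24) + (-112) + (-48) = -197
Signed area = Σ/2 = -98.5 (negative ⇒ clockwise traversal).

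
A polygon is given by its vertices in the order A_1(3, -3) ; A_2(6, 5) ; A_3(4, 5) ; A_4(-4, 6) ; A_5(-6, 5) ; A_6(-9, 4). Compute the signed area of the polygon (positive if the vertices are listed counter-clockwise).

Apply the shoelace (surveyor's) formula: 2A = Σ (x_i·y_{i+1} − x_{i+1}·y_i), indices taken mod 6.
Σ = (33) + (10) + (44) + (16) + (21) + (15) = 139
Signed area = Σ/2 = 69.5 (positive ⇒ counter-clockwise traversal).

69.5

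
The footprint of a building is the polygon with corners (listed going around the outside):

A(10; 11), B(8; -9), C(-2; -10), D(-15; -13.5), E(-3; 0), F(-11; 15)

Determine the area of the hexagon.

377.75

Σ = (-178) + (-98) + (-123) + (-40.5) + (-45) + (-271) = -755.5
Area = |Σ|/2 = 377.75.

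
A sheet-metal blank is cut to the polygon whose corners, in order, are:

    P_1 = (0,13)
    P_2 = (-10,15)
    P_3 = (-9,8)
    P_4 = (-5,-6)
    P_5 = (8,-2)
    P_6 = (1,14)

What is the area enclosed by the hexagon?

Cross-terms: 130, 55, 94, 58, 114, 13  ⇒  Σ = 464
Area = |Σ|/2 = 232.

232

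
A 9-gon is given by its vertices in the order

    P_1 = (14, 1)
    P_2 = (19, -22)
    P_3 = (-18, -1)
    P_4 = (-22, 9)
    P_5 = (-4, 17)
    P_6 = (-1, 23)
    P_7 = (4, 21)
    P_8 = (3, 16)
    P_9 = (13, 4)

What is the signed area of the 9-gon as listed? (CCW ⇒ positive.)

Apply Gauss's area formula: 2A = Σ (x_i·y_{i+1} − x_{i+1}·y_i), indices taken mod 9.
Σ = (-327) + (-415) + (-184) + (-338) + (-75) + (-113) + (1) + (-196) + (-43) = -1690
Signed area = Σ/2 = -845 (negative ⇒ clockwise traversal).

-845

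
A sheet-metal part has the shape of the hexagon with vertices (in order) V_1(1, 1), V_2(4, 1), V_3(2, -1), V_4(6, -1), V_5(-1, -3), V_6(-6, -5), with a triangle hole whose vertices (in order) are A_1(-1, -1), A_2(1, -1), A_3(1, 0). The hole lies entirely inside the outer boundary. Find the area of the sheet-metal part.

18

Outer boundary:
Apply Gauss's area formula: 2A = Σ (x_i·y_{i+1} − x_{i+1}·y_i), indices taken mod 6.
Σ = (-3) + (-6) + (4) + (-19) + (-13) + (-1) = -38
Area = |Σ|/2 = 19.
Hole:
Apply the shoelace formula: 2A = Σ (x_i·y_{i+1} − x_{i+1}·y_i), indices taken mod 3.
Cross-terms: 2, 1, -1  ⇒  Σ = 2
Area = |Σ|/2 = 1.
Net area = 19 − 1 = 18.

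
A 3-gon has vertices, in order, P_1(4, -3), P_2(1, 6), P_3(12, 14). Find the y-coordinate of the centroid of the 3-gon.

17/3

Apply the shoelace (surveyor's) formula. First the cross-terms c_i = x_i·y_{i+1} − x_{i+1}·y_i:
  27, -58, -92  ⇒  2A = -123, A = -61.5.
Then Σ (y_i + y_{i+1})·c_i = -2091, so ȳ = -2091 / (6·(-61.5)) = 17/3.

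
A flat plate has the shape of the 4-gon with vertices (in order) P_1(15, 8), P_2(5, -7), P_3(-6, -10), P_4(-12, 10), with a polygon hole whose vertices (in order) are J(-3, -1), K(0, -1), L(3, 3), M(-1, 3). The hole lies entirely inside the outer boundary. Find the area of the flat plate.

Outer boundary:
Apply the surveyor's formula: 2A = Σ (x_i·y_{i+1} − x_{i+1}·y_i), indices taken mod 4.
Cross-terms: -145, -92, -180, -246  ⇒  Σ = -663
Area = |Σ|/2 = 331.5.
Hole:
Apply the shoelace formula: 2A = Σ (x_i·y_{i+1} − x_{i+1}·y_i), indices taken mod 4.
Σ = (3) + (3) + (12) + (10) = 28
Area = |Σ|/2 = 14.
Net area = 331.5 − 14 = 317.5.

317.5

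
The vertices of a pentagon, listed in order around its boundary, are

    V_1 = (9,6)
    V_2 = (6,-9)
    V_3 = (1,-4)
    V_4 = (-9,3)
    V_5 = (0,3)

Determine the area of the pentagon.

109.5

Apply the surveyor's formula: 2A = Σ (x_i·y_{i+1} − x_{i+1}·y_i), indices taken mod 5.
Σ = (-117) + (-15) + (-33) + (-27) + (-27) = -219
Area = |Σ|/2 = 109.5.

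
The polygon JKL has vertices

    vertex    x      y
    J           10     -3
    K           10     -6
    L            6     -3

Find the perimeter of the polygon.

12

|JK| = √((0)² + (-3)²) = √9 = 3
|KL| = √((-4)² + (3)²) = √25 = 5
|LJ| = √((4)² + (0)²) = √16 = 4
Perimeter = 3 + 5 + 4 = 12.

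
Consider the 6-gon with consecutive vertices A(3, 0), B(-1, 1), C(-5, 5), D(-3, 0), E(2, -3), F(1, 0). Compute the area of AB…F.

15

Apply the surveyor's formula: 2A = Σ (x_i·y_{i+1} − x_{i+1}·y_i), indices taken mod 6.
Σ = (3) + (0) + (15) + (9) + (3) + (0) = 30
Area = |Σ|/2 = 15.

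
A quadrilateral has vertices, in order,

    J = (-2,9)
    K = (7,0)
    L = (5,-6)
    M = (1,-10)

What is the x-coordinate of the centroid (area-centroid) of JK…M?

67/30

Apply the shoelace formula. First the cross-terms c_i = x_i·y_{i+1} − x_{i+1}·y_i:
  -63, -42, -44, -11  ⇒  2A = -160, A = -80.
Then Σ (x_i + x_{i+1})·c_i = -1072, so x̄ = -1072 / (6·(-80)) = 67/30.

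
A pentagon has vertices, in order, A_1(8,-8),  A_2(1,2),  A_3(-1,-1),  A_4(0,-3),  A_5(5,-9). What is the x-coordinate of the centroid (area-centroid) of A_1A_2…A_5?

Apply the shoelace (surveyor's) formula. First the cross-terms c_i = x_i·y_{i+1} − x_{i+1}·y_i:
  24, 1, 3, 15, 32  ⇒  2A = 75, A = 37.5.
Then Σ (x_i + x_{i+1})·c_i = 704, so x̄ = 704 / (6·37.5) = 704/225.

704/225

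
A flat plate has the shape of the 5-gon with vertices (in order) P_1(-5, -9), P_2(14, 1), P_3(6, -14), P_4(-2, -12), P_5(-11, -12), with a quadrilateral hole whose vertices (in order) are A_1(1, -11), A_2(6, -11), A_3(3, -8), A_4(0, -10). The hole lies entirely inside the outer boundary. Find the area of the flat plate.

Outer boundary:
Apply the shoelace formula: 2A = Σ (x_i·y_{i+1} − x_{i+1}·y_i), indices taken mod 5.
Σ = (121) + (-202) + (-100) + (-108) + (39) = -250
Area = |Σ|/2 = 125.
Hole:
Apply the shoelace formula: 2A = Σ (x_i·y_{i+1} − x_{i+1}·y_i), indices taken mod 4.
Σ = (55) + (-15) + (-30) + (10) = 20
Area = |Σ|/2 = 10.
Net area = 125 − 10 = 115.

115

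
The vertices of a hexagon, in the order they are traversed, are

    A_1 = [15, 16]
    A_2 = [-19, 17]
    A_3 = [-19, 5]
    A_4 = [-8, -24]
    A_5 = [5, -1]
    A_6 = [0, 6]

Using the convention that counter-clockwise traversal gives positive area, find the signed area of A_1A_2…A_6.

Apply the shoelace (surveyor's) formula: 2A = Σ (x_i·y_{i+1} − x_{i+1}·y_i), indices taken mod 6.
Σ = (559) + (228) + (496) + (128) + (30) + (-90) = 1351
Signed area = Σ/2 = 675.5 (positive ⇒ counter-clockwise traversal).

675.5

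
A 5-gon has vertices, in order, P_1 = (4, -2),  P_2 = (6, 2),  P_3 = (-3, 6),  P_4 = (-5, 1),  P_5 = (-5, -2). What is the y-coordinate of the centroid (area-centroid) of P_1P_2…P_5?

73/61

Apply the shoelace formula. First the cross-terms c_i = x_i·y_{i+1} − x_{i+1}·y_i:
  20, 42, 27, 15, 18  ⇒  2A = 122, A = 61.
Then Σ (y_i + y_{i+1})·c_i = 438, so ȳ = 438 / (6·61) = 73/61.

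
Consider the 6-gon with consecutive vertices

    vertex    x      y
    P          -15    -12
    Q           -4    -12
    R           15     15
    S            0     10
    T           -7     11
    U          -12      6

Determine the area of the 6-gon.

398

Apply Gauss's area formula: 2A = Σ (x_i·y_{i+1} − x_{i+1}·y_i), indices taken mod 6.
Σ = (132) + (120) + (150) + (70) + (90) + (234) = 796
Area = |Σ|/2 = 398.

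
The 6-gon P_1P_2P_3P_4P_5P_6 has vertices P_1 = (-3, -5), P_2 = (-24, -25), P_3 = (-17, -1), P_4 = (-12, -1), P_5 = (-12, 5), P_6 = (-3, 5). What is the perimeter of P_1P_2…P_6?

84

|P_1P_2| = √((-21)² + (-20)²) = √841 = 29
|P_2P_3| = √((7)² + (24)²) = √625 = 25
|P_3P_4| = √((5)² + (0)²) = √25 = 5
|P_4P_5| = √((0)² + (6)²) = √36 = 6
|P_5P_6| = √((9)² + (0)²) = √81 = 9
|P_6P_1| = √((0)² + (-10)²) = √100 = 10
Perimeter = 29 + 25 + 5 + 6 + 9 + 10 = 84.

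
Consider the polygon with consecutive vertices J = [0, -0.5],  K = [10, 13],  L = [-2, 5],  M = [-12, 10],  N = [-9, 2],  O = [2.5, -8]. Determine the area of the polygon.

126.375

J→K: (0)(13) − (10)(-0.5) = 5
K→L: (10)(5) − (-2)(13) = 76
L→M: (-2)(10) − (-12)(5) = 40
M→N: (-12)(2) − (-9)(10) = 66
N→O: (-9)(-8) − (2.5)(2) = 67
O→J: (2.5)(-0.5) − (0)(-8) = -1.25
Σ = 252.75
Area = |Σ|/2 = 126.375.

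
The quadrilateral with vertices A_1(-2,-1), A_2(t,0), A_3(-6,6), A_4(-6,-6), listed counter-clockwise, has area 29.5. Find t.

Write out the shoelace sum; only the two edges meeting at A_2 involve t:
2·Area = [((-2)·0 − t·(-1)) + (t·6 − (-6)·0)] + 66
       = 7·t + 66 = 59
⇒ t = -1.

-1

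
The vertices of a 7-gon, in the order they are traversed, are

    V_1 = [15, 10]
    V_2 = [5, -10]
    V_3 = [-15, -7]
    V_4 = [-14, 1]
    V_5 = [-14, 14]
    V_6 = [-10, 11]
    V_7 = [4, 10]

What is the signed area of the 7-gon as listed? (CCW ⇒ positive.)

-474

Apply the shoelace (surveyor's) formula: 2A = Σ (x_i·y_{i+1} − x_{i+1}·y_i), indices taken mod 7.
Σ = (-200) + (-185) + (-113) + (-182) + (-14) + (-144) + (-110) = -948
Signed area = Σ/2 = -474 (negative ⇒ clockwise traversal).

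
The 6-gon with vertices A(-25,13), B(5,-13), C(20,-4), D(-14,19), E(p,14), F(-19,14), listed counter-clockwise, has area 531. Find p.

The doubled signed area Σ (x_i y_{i+1} − x_{i+1} y_i) is linear in p.
With p=0 it equals 997; the coefficient of p is -5 (from the two edges through E).
So -5·p + 997 = 2·531 = 1062 ⇒ p = -13.

-13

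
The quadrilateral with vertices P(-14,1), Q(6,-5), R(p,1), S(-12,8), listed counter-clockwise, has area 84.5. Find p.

-1

Write out the shoelace sum; only the two edges meeting at R involve p:
2·Area = [(6·1 − p·(-5)) + (p·8 − (-12)·1)] + 164
       = 13·p + 182 = 169
⇒ p = -1.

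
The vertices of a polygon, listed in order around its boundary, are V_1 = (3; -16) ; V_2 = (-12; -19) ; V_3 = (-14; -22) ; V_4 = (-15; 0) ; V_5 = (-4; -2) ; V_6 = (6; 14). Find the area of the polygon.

Apply the shoelace formula: 2A = Σ (x_i·y_{i+1} − x_{i+1}·y_i), indices taken mod 6.
Σ = (-249) + (-2) + (-330) + (30) + (-44) + (-138) = -733
Area = |Σ|/2 = 366.5.

366.5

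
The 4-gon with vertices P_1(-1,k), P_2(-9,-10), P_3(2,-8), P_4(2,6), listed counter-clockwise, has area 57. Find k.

-2

Write out the shoelace sum; only the two edges meeting at P_1 involve k:
2·Area = [(2·k − (-1)·6) + ((-1)·(-10) − (-9)·k)] + 120
       = 11·k + 136 = 114
⇒ k = -2.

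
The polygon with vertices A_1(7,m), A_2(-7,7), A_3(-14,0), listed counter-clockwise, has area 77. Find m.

The doubled signed area Σ (x_i y_{i+1} − x_{i+1} y_i) is linear in m.
With m=0 it equals 147; the coefficient of m is -7 (from the two edges through A_1).
So -7·m + 147 = 2·77 = 154 ⇒ m = -1.

-1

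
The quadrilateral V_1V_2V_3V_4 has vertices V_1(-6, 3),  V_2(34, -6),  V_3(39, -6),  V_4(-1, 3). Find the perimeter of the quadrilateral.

92

|V_1V_2| = √((40)² + (-9)²) = √1681 = 41
|V_2V_3| = √((5)² + (0)²) = √25 = 5
|V_3V_4| = √((-40)² + (9)²) = √1681 = 41
|V_4V_1| = √((-5)² + (0)²) = √25 = 5
Perimeter = 41 + 5 + 41 + 5 = 92.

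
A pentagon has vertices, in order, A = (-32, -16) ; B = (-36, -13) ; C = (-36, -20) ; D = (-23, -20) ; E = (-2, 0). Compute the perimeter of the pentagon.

88

|AB| = √((-4)² + (3)²) = √25 = 5
|BC| = √((0)² + (-7)²) = √49 = 7
|CD| = √((13)² + (0)²) = √169 = 13
|DE| = √((21)² + (20)²) = √841 = 29
|EA| = √((-30)² + (-16)²) = √1156 = 34
Perimeter = 5 + 7 + 13 + 29 + 34 = 88.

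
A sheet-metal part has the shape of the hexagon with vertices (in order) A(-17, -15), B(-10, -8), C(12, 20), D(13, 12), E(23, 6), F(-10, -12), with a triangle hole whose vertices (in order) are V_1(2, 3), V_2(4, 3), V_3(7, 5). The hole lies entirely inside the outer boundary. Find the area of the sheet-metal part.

Outer boundary:
A→B: (-17)(-8) − (-10)(-15) = -14
B→C: (-10)(20) − (12)(-8) = -104
C→D: (12)(12) − (13)(20) = -116
D→E: (13)(6) − (23)(12) = -198
E→F: (23)(-12) − (-10)(6) = -216
F→A: (-10)(-15) − (-17)(-12) = -54
Σ = -702
Area = |Σ|/2 = 351.
Hole:
V_1→V_2: (2)(3) − (4)(3) = -6
V_2→V_3: (4)(5) − (7)(3) = -1
V_3→V_1: (7)(3) − (2)(5) = 11
Σ = 4
Area = |Σ|/2 = 2.
Net area = 351 − 2 = 349.

349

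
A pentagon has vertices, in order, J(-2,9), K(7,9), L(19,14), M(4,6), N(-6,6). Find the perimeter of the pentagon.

|JK| = √((9)² + (0)²) = √81 = 9
|KL| = √((12)² + (5)²) = √169 = 13
|LM| = √((-15)² + (-8)²) = √289 = 17
|MN| = √((-10)² + (0)²) = √100 = 10
|NJ| = √((4)² + (3)²) = √25 = 5
Perimeter = 9 + 13 + 17 + 10 + 5 = 54.

54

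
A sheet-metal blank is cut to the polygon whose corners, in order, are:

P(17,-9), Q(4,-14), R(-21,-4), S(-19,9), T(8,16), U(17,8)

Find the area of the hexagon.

P→Q: (17)(-14) − (4)(-9) = -202
Q→R: (4)(-4) − (-21)(-14) = -310
R→S: (-21)(9) − (-19)(-4) = -265
S→T: (-19)(16) − (8)(9) = -376
T→U: (8)(8) − (17)(16) = -208
U→P: (17)(-9) − (17)(8) = -289
Σ = -1650
Area = |Σ|/2 = 825.

825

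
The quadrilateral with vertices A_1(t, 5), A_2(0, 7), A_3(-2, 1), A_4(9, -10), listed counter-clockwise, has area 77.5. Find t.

5

Write out the shoelace sum; only the two edges meeting at A_1 involve t:
2·Area = [(9·5 − t·(-10)) + (t·7 − 0·5)] + 25
       = 17·t + 70 = 155
⇒ t = 5.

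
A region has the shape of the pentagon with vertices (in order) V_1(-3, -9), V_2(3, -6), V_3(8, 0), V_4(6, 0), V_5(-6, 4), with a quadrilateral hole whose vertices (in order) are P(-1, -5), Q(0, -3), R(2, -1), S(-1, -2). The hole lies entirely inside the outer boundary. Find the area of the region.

Outer boundary:
Apply the surveyor's formula: 2A = Σ (x_i·y_{i+1} − x_{i+1}·y_i), indices taken mod 5.
Σ = (45) + (48) + (0) + (24) + (66) = 183
Area = |Σ|/2 = 91.5.
Hole:
Σ = (3) + (6) + (-5) + (3) = 7
Area = |Σ|/2 = 3.5.
Net area = 91.5 − 3.5 = 88.

88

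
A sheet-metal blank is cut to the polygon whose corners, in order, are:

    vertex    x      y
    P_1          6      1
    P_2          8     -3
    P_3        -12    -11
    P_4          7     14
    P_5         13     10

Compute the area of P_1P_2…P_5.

P_1→P_2: (6)(-3) − (8)(1) = -26
P_2→P_3: (8)(-11) − (-12)(-3) = -124
P_3→P_4: (-12)(14) − (7)(-11) = -91
P_4→P_5: (7)(10) − (13)(14) = -112
P_5→P_1: (13)(1) − (6)(10) = -47
Σ = -400
Area = |Σ|/2 = 200.

200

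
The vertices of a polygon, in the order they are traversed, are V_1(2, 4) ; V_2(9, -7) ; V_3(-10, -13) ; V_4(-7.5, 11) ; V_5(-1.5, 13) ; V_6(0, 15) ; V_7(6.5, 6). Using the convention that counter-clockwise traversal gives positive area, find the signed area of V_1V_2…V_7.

Apply the shoelace (surveyor's) formula: 2A = Σ (x_i·y_{i+1} − x_{i+1}·y_i), indices taken mod 7.
Cross-terms: -50, -187, -207.5, -81, -22.5, -97.5, 14  ⇒  Σ = -631.5
Signed area = Σ/2 = -315.75 (negative ⇒ clockwise traversal).

-315.75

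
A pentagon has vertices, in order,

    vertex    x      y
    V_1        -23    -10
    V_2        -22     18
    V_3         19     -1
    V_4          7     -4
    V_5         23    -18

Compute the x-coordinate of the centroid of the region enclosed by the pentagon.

Apply the shoelace formula. First the cross-terms c_i = x_i·y_{i+1} − x_{i+1}·y_i:
  -634, -320, -69, -34, -644  ⇒  2A = -1701, A = -850.5.
Then Σ (x_i + x_{i+1})·c_i = 26676, so x̄ = 26676 / (6·(-850.5)) = -988/189.

-988/189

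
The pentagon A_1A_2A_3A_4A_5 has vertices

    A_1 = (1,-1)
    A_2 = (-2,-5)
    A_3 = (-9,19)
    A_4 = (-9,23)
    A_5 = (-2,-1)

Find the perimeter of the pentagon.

|A_1A_2| = √((-3)² + (-4)²) = √25 = 5
|A_2A_3| = √((-7)² + (24)²) = √625 = 25
|A_3A_4| = √((0)² + (4)²) = √16 = 4
|A_4A_5| = √((7)² + (-24)²) = √625 = 25
|A_5A_1| = √((3)² + (0)²) = √9 = 3
Perimeter = 5 + 25 + 4 + 25 + 3 = 62.

62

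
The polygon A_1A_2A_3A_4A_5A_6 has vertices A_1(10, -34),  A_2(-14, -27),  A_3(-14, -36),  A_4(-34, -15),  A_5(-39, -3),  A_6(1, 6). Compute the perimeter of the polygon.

158

|A_1A_2| = √((-24)² + (7)²) = √625 = 25
|A_2A_3| = √((0)² + (-9)²) = √81 = 9
|A_3A_4| = √((-20)² + (21)²) = √841 = 29
|A_4A_5| = √((-5)² + (12)²) = √169 = 13
|A_5A_6| = √((40)² + (9)²) = √1681 = 41
|A_6A_1| = √((9)² + (-40)²) = √1681 = 41
Perimeter = 25 + 9 + 29 + 13 + 41 + 41 = 158.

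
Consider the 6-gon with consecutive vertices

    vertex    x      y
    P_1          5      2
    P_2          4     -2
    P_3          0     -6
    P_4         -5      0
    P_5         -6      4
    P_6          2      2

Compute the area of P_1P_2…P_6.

59

Apply the shoelace formula: 2A = Σ (x_i·y_{i+1} − x_{i+1}·y_i), indices taken mod 6.
Σ = (-18) + (-24) + (-30) + (-20) + (-20) + (-6) = -118
Area = |Σ|/2 = 59.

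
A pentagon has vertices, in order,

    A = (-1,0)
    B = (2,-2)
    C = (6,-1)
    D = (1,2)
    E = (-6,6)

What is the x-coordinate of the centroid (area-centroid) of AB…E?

41/147

Apply the shoelace formula. First the cross-terms c_i = x_i·y_{i+1} − x_{i+1}·y_i:
  2, 10, 13, 18, 6  ⇒  2A = 49, A = 24.5.
Then Σ (x_i + x_{i+1})·c_i = 41, so x̄ = 41 / (6·24.5) = 41/147.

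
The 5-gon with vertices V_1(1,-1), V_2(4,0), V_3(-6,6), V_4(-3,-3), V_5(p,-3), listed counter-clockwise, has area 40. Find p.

Write out the shoelace sum; only the two edges meeting at V_5 involve p:
2·Area = [((-3)·(-3) − p·(-3)) + (p·(-1) − 1·(-3))] + 64
       = 2·p + 76 = 80
⇒ p = 2.

2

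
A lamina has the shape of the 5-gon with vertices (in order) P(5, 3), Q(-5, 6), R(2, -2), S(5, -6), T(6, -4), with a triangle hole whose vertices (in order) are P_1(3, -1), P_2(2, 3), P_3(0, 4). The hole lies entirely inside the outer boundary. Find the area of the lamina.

44

Outer boundary:
Apply the shoelace formula: 2A = Σ (x_i·y_{i+1} − x_{i+1}·y_i), indices taken mod 5.
P→Q: (5)(6) − (-5)(3) = 45
Q→R: (-5)(-2) − (2)(6) = -2
R→S: (2)(-6) − (5)(-2) = -2
S→T: (5)(-4) − (6)(-6) = 16
T→P: (6)(3) − (5)(-4) = 38
Σ = 95
Area = |Σ|/2 = 47.5.
Hole:
Apply Gauss's area formula: 2A = Σ (x_i·y_{i+1} − x_{i+1}·y_i), indices taken mod 3.
Cross-terms: 11, 8, -12  ⇒  Σ = 7
Area = |Σ|/2 = 3.5.
Net area = 47.5 − 3.5 = 44.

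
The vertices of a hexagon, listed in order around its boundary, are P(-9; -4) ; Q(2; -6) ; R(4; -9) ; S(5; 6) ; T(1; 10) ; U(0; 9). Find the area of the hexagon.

Apply the surveyor's formula: 2A = Σ (x_i·y_{i+1} − x_{i+1}·y_i), indices taken mod 6.
Σ = (62) + (6) + (69) + (44) + (9) + (81) = 271
Area = |Σ|/2 = 135.5.

135.5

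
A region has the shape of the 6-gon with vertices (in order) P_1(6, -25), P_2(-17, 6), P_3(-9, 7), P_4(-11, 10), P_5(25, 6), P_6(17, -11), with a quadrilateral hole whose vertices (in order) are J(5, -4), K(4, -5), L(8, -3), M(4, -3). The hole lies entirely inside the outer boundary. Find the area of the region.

756.5

Outer boundary:
Apply the surveyor's formula: 2A = Σ (x_i·y_{i+1} − x_{i+1}·y_i), indices taken mod 6.
Σ = (-389) + (-65) + (-13) + (-316) + (-377) + (-359) = -1519
Area = |Σ|/2 = 759.5.
Hole:
Apply the surveyor's formula: 2A = Σ (x_i·y_{i+1} − x_{i+1}·y_i), indices taken mod 4.
Σ = (-9) + (28) + (-12) + (-1) = 6
Area = |Σ|/2 = 3.
Net area = 759.5 − 3 = 756.5.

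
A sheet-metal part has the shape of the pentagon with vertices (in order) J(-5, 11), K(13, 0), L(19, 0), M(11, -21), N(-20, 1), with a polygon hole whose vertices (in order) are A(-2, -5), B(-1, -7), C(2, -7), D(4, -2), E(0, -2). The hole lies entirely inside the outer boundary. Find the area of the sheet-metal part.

Outer boundary:
Apply the surveyor's formula: 2A = Σ (x_i·y_{i+1} − x_{i+1}·y_i), indices taken mod 5.
Σ = (-143) + (0) + (-399) + (-409) + (-215) = -1166
Area = |Σ|/2 = 583.
Hole:
Apply the shoelace (surveyor's) formula: 2A = Σ (x_i·y_{i+1} − x_{i+1}·y_i), indices taken mod 5.
Cross-terms: 9, 21, 24, -8, -4  ⇒  Σ = 42
Area = |Σ|/2 = 21.
Net area = 583 − 21 = 562.

562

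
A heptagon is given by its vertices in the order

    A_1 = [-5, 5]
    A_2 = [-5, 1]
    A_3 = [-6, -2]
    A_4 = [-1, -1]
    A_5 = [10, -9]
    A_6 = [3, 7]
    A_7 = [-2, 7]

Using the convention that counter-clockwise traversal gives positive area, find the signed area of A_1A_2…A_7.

Apply the shoelace (surveyor's) formula: 2A = Σ (x_i·y_{i+1} − x_{i+1}·y_i), indices taken mod 7.
Cross-terms: 20, 16, 4, 19, 97, 35, 25  ⇒  Σ = 216
Signed area = Σ/2 = 108 (positive ⇒ counter-clockwise traversal).

108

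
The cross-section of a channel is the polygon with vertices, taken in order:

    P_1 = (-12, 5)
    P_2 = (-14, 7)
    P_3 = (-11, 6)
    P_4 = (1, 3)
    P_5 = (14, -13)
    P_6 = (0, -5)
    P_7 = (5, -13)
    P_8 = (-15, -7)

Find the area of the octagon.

274.5

Apply Gauss's area formula: 2A = Σ (x_i·y_{i+1} − x_{i+1}·y_i), indices taken mod 8.
Σ = (-14) + (-7) + (-39) + (-55) + (-70) + (25) + (-230) + (-159) = -549
Area = |Σ|/2 = 274.5.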